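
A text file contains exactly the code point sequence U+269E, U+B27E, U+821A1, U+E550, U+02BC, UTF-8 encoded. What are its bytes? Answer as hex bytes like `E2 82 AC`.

U+269E: 3-byte form → E2 9A 9E.
U+B27E: 3-byte form → EB 89 BE.
U+821A1: 4-byte form → F2 82 86 A1.
U+E550: 3-byte form → EE 95 90.
U+02BC: 2-byte form → CA BC.
Concatenated (15 bytes): E2 9A 9E EB 89 BE F2 82 86 A1 EE 95 90 CA BC.

E2 9A 9E EB 89 BE F2 82 86 A1 EE 95 90 CA BC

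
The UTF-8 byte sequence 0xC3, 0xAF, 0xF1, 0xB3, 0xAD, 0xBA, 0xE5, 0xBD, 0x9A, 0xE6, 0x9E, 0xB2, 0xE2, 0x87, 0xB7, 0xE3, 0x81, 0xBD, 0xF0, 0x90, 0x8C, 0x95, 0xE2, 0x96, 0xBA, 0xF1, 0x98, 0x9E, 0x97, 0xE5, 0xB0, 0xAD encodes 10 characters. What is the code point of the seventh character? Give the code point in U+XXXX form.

U+10315

Offset 0: leading byte 0xC3 = 11000011 → 2-byte char #1 = C3 AF.
Offset 2: leading byte 0xF1 = 11110001 → 4-byte char #2 = F1 B3 AD BA.
Offset 6: leading byte 0xE5 = 11100101 → 3-byte char #3 = E5 BD 9A.
Offset 9: leading byte 0xE6 = 11100110 → 3-byte char #4 = E6 9E B2.
Offset 12: leading byte 0xE2 = 11100010 → 3-byte char #5 = E2 87 B7.
Offset 15: leading byte 0xE3 = 11100011 → 3-byte char #6 = E3 81 BD.
Offset 18: leading byte 0xF0 = 11110000 → 4-byte char #7 = F0 90 8C 95.
Leading byte 0xF0 = 11110000 matches 11110xxx → 4-byte sequence.
Byte 1: 0xF0 = 11110000, payload 000 (3 bits).
Byte 2: 0x90 = 10010000 (10xxxxxx ✓), payload 010000.
Byte 3: 0x8C = 10001100 (10xxxxxx ✓), payload 001100.
Byte 4: 0x95 = 10010101 (10xxxxxx ✓), payload 010101.
Concatenate: 000010000001100010101 = 0x10315 (21 bits → U+10315).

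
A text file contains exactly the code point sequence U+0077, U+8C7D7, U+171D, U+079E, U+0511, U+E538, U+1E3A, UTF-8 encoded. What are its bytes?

77 F2 8C 9F 97 E1 9C 9D DE 9E D4 91 EE 94 B8 E1 B8 BA

U+0077: 1-byte form → 77.
U+8C7D7: 4-byte form → F2 8C 9F 97.
U+171D: 3-byte form → E1 9C 9D.
U+079E: 2-byte form → DE 9E.
U+0511: 2-byte form → D4 91.
U+E538: 3-byte form → EE 94 B8.
U+1E3A: 3-byte form → E1 B8 BA.
Concatenated (18 bytes): 77 F2 8C 9F 97 E1 9C 9D DE 9E D4 91 EE 94 B8 E1 B8 BA.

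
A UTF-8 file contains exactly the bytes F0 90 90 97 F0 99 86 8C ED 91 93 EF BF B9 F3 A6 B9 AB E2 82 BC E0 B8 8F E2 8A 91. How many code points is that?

Byte at offset 0: 0xF0 = 11110000 → 4-byte char (#1). Advance 4.
Byte at offset 4: 0xF0 = 11110000 → 4-byte char (#2). Advance 4.
Byte at offset 8: 0xED = 11101101 → 3-byte char (#3). Advance 3.
Byte at offset 11: 0xEF = 11101111 → 3-byte char (#4). Advance 3.
Byte at offset 14: 0xF3 = 11110011 → 4-byte char (#5). Advance 4.
Byte at offset 18: 0xE2 = 11100010 → 3-byte char (#6). Advance 3.
Byte at offset 21: 0xE0 = 11100000 → 3-byte char (#7). Advance 3.
Byte at offset 24: 0xE2 = 11100010 → 3-byte char (#8). Advance 3.
Reached end at offset 27 after 8 code points.

8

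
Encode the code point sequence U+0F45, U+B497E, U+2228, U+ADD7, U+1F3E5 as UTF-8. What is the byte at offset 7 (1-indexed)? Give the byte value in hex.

0xBE

1-indexed offset 7 is 0-indexed offset 6.
U+0F45 → 3-byte form E0 BD 85 at offsets 0–2.
U+B497E → 4-byte form F2 B4 A5 BE at offsets 3–6.
Offset 6 falls in char 2's range; it's byte 4 of F2 B4 A5 BE = 0xBE.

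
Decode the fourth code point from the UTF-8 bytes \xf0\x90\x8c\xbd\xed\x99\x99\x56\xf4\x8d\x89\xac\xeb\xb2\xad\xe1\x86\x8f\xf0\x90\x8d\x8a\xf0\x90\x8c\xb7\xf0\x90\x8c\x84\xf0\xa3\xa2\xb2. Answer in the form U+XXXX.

U+10D26C

Offset 0: leading byte 0xF0 = 11110000 → 4-byte char #1 = F0 90 8C BD.
Offset 4: leading byte 0xED = 11101101 → 3-byte char #2 = ED 99 99.
Offset 7: leading byte 0x56 = 01010110 → 1-byte char #3 = 56.
Offset 8: leading byte 0xF4 = 11110100 → 4-byte char #4 = F4 8D 89 AC.
Leading byte 0xF4 = 11110100 matches 11110xxx → 4-byte sequence.
Byte 1: 0xF4 = 11110100, payload 100 (3 bits).
Byte 2: 0x8D = 10001101 (10xxxxxx ✓), payload 001101.
Byte 3: 0x89 = 10001001 (10xxxxxx ✓), payload 001001.
Byte 4: 0xAC = 10101100 (10xxxxxx ✓), payload 101100.
Concatenate: 100001101001001101100 = 0x10D26C (21 bits → U+10D26C).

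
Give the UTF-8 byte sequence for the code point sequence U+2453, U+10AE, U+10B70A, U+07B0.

U+2453: 3-byte form → E2 91 93.
U+10AE: 3-byte form → E1 82 AE.
U+10B70A: 4-byte form → F4 8B 9C 8A.
U+07B0: 2-byte form → DE B0.
Concatenated (12 bytes): E2 91 93 E1 82 AE F4 8B 9C 8A DE B0.

E2 91 93 E1 82 AE F4 8B 9C 8A DE B0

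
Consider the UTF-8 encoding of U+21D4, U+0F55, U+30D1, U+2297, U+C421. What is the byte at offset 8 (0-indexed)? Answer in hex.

0x91

U+21D4 → 3-byte form E2 87 94 at offsets 0–2.
U+0F55 → 3-byte form E0 BD 95 at offsets 3–5.
U+30D1 → 3-byte form E3 83 91 at offsets 6–8.
Offset 8 falls in char 3's range; it's byte 3 of E3 83 91 = 0x91.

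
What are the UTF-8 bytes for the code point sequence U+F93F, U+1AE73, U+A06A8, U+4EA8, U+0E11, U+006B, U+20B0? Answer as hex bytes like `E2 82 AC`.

EF A4 BF F0 9A B9 B3 F2 A0 9A A8 E4 BA A8 E0 B8 91 6B E2 82 B0

U+F93F: 3-byte form → EF A4 BF.
U+1AE73: 4-byte form → F0 9A B9 B3.
U+A06A8: 4-byte form → F2 A0 9A A8.
U+4EA8: 3-byte form → E4 BA A8.
U+0E11: 3-byte form → E0 B8 91.
U+006B: 1-byte form → 6B.
U+20B0: 3-byte form → E2 82 B0.
Concatenated (21 bytes): EF A4 BF F0 9A B9 B3 F2 A0 9A A8 E4 BA A8 E0 B8 91 6B E2 82 B0.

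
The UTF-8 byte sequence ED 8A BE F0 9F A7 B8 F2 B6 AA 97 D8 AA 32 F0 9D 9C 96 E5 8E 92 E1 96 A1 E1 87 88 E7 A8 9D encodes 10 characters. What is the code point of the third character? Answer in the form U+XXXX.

Offset 0: leading byte 0xED = 11101101 → 3-byte char #1 = ED 8A BE.
Offset 3: leading byte 0xF0 = 11110000 → 4-byte char #2 = F0 9F A7 B8.
Offset 7: leading byte 0xF2 = 11110010 → 4-byte char #3 = F2 B6 AA 97.
Leading byte 0xF2 = 11110010 matches 11110xxx → 4-byte sequence.
Byte 1: 0xF2 = 11110010, payload 010 (3 bits).
Byte 2: 0xB6 = 10110110 (10xxxxxx ✓), payload 110110.
Byte 3: 0xAA = 10101010 (10xxxxxx ✓), payload 101010.
Byte 4: 0x97 = 10010111 (10xxxxxx ✓), payload 010111.
Concatenate: 010110110101010010111 = 0xB6A97 (21 bits → U+B6A97).

U+B6A97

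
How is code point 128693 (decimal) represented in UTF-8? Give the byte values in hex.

F0 9F 9A B5

U+1F6B5 = 0x1F6B5 = 128693 decimal. In range U+10000–U+10FFFF → 4-byte form: 11110xxx 10xxxxxx 10xxxxxx 10xxxxxx.
Binary (21 bits): 000011111011010110101.
Split 3+6+6+6: 000 | 011111 | 011010 | 110101.
Byte 1: 11110000 = 0xF0.
Byte 2: 10011111 = 0x9F.
Byte 3: 10011010 = 0x9A.
Byte 4: 10110101 = 0xB5.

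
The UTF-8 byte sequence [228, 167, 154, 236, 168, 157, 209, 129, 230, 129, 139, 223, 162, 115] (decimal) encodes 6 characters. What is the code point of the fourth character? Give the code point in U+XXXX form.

U+604B

Offset 0: leading byte 0xE4 = 11100100 → 3-byte char #1 = E4 A7 9A.
Offset 3: leading byte 0xEC = 11101100 → 3-byte char #2 = EC A8 9D.
Offset 6: leading byte 0xD1 = 11010001 → 2-byte char #3 = D1 81.
Offset 8: leading byte 0xE6 = 11100110 → 3-byte char #4 = E6 81 8B.
Leading byte 0xE6 = 11100110 matches 1110xxxx → 3-byte sequence.
Byte 1: 0xE6 = 11100110, payload 0110 (4 bits).
Byte 2: 0x81 = 10000001 (10xxxxxx ✓), payload 000001.
Byte 3: 0x8B = 10001011 (10xxxxxx ✓), payload 001011.
Concatenate: 0110000001001011 = 0x604B (16 bits → U+604B).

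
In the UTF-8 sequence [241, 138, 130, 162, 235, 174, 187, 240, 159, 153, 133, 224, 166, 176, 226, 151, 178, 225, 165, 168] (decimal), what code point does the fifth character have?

U+25F2

Offset 0: leading byte 0xF1 = 11110001 → 4-byte char #1 = F1 8A 82 A2.
Offset 4: leading byte 0xEB = 11101011 → 3-byte char #2 = EB AE BB.
Offset 7: leading byte 0xF0 = 11110000 → 4-byte char #3 = F0 9F 99 85.
Offset 11: leading byte 0xE0 = 11100000 → 3-byte char #4 = E0 A6 B0.
Offset 14: leading byte 0xE2 = 11100010 → 3-byte char #5 = E2 97 B2.
Leading byte 0xE2 = 11100010 matches 1110xxxx → 3-byte sequence.
Byte 1: 0xE2 = 11100010, payload 0010 (4 bits).
Byte 2: 0x97 = 10010111 (10xxxxxx ✓), payload 010111.
Byte 3: 0xB2 = 10110010 (10xxxxxx ✓), payload 110010.
Concatenate: 0010010111110010 = 0x25F2 (16 bits → U+25F2).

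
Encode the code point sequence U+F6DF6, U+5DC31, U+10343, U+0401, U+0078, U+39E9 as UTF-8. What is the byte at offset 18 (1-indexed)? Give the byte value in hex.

0xA9

1-indexed offset 18 is 0-indexed offset 17.
U+F6DF6 → 4-byte form F3 B6 B7 B6 at offsets 0–3.
U+5DC31 → 4-byte form F1 9D B0 B1 at offsets 4–7.
U+10343 → 4-byte form F0 90 8D 83 at offsets 8–11.
U+0401 → 2-byte form D0 81 at offsets 12–13.
U+0078 → 1-byte form 78 at offsets 14–14.
U+39E9 → 3-byte form E3 A7 A9 at offsets 15–17.
Offset 17 falls in char 6's range; it's byte 3 of E3 A7 A9 = 0xA9.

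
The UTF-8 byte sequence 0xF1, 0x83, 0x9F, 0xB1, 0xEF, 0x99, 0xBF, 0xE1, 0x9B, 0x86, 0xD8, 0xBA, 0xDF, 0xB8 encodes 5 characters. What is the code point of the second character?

U+F67F

Offset 0: leading byte 0xF1 = 11110001 → 4-byte char #1 = F1 83 9F B1.
Offset 4: leading byte 0xEF = 11101111 → 3-byte char #2 = EF 99 BF.
Leading byte 0xEF = 11101111 matches 1110xxxx → 3-byte sequence.
Byte 1: 0xEF = 11101111, payload 1111 (4 bits).
Byte 2: 0x99 = 10011001 (10xxxxxx ✓), payload 011001.
Byte 3: 0xBF = 10111111 (10xxxxxx ✓), payload 111111.
Concatenate: 1111011001111111 = 0xF67F (16 bits → U+F67F).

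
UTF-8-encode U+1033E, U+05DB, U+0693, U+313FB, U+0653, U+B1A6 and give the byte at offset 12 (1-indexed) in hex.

1-indexed offset 12 is 0-indexed offset 11.
U+1033E → 4-byte form F0 90 8C BE at offsets 0–3.
U+05DB → 2-byte form D7 9B at offsets 4–5.
U+0693 → 2-byte form DA 93 at offsets 6–7.
U+313FB → 4-byte form F0 B1 8F BB at offsets 8–11.
Offset 11 falls in char 4's range; it's byte 4 of F0 B1 8F BB = 0xBB.

0xBB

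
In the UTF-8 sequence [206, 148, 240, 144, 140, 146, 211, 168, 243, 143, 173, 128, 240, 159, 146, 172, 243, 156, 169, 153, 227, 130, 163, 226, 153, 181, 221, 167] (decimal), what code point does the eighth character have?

U+2675

Offset 0: leading byte 0xCE = 11001110 → 2-byte char #1 = CE 94.
Offset 2: leading byte 0xF0 = 11110000 → 4-byte char #2 = F0 90 8C 92.
Offset 6: leading byte 0xD3 = 11010011 → 2-byte char #3 = D3 A8.
Offset 8: leading byte 0xF3 = 11110011 → 4-byte char #4 = F3 8F AD 80.
Offset 12: leading byte 0xF0 = 11110000 → 4-byte char #5 = F0 9F 92 AC.
Offset 16: leading byte 0xF3 = 11110011 → 4-byte char #6 = F3 9C A9 99.
Offset 20: leading byte 0xE3 = 11100011 → 3-byte char #7 = E3 82 A3.
Offset 23: leading byte 0xE2 = 11100010 → 3-byte char #8 = E2 99 B5.
Leading byte 0xE2 = 11100010 matches 1110xxxx → 3-byte sequence.
Byte 1: 0xE2 = 11100010, payload 0010 (4 bits).
Byte 2: 0x99 = 10011001 (10xxxxxx ✓), payload 011001.
Byte 3: 0xB5 = 10110101 (10xxxxxx ✓), payload 110101.
Concatenate: 0010011001110101 = 0x2675 (16 bits → U+2675).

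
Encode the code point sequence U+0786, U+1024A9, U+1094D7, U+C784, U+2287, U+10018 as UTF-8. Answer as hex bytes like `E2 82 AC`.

DE 86 F4 82 92 A9 F4 89 93 97 EC 9E 84 E2 8A 87 F0 90 80 98

U+0786: 2-byte form → DE 86.
U+1024A9: 4-byte form → F4 82 92 A9.
U+1094D7: 4-byte form → F4 89 93 97.
U+C784: 3-byte form → EC 9E 84.
U+2287: 3-byte form → E2 8A 87.
U+10018: 4-byte form → F0 90 80 98.
Concatenated (20 bytes): DE 86 F4 82 92 A9 F4 89 93 97 EC 9E 84 E2 8A 87 F0 90 80 98.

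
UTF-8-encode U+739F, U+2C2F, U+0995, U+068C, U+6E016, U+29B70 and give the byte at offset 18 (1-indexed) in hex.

1-indexed offset 18 is 0-indexed offset 17.
U+739F → 3-byte form E7 8E 9F at offsets 0–2.
U+2C2F → 3-byte form E2 B0 AF at offsets 3–5.
U+0995 → 3-byte form E0 A6 95 at offsets 6–8.
U+068C → 2-byte form DA 8C at offsets 9–10.
U+6E016 → 4-byte form F1 AE 80 96 at offsets 11–14.
U+29B70 → 4-byte form F0 A9 AD B0 at offsets 15–18.
Offset 17 falls in char 6's range; it's byte 3 of F0 A9 AD B0 = 0xAD.

0xAD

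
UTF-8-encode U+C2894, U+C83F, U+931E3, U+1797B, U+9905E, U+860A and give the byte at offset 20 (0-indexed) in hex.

U+C2894 → 4-byte form F3 82 A2 94 at offsets 0–3.
U+C83F → 3-byte form EC A0 BF at offsets 4–6.
U+931E3 → 4-byte form F2 93 87 A3 at offsets 7–10.
U+1797B → 4-byte form F0 97 A5 BB at offsets 11–14.
U+9905E → 4-byte form F2 99 81 9E at offsets 15–18.
U+860A → 3-byte form E8 98 8A at offsets 19–21.
Offset 20 falls in char 6's range; it's byte 2 of E8 98 8A = 0x98.

0x98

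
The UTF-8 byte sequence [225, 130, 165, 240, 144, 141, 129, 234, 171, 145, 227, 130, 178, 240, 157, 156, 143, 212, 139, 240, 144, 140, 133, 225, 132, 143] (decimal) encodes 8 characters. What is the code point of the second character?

U+10341

Offset 0: leading byte 0xE1 = 11100001 → 3-byte char #1 = E1 82 A5.
Offset 3: leading byte 0xF0 = 11110000 → 4-byte char #2 = F0 90 8D 81.
Leading byte 0xF0 = 11110000 matches 11110xxx → 4-byte sequence.
Byte 1: 0xF0 = 11110000, payload 000 (3 bits).
Byte 2: 0x90 = 10010000 (10xxxxxx ✓), payload 010000.
Byte 3: 0x8D = 10001101 (10xxxxxx ✓), payload 001101.
Byte 4: 0x81 = 10000001 (10xxxxxx ✓), payload 000001.
Concatenate: 000010000001101000001 = 0x10341 (21 bits → U+10341).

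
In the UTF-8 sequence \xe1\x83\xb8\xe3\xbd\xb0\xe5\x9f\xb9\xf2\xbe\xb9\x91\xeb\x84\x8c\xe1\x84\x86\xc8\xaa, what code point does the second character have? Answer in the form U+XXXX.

Offset 0: leading byte 0xE1 = 11100001 → 3-byte char #1 = E1 83 B8.
Offset 3: leading byte 0xE3 = 11100011 → 3-byte char #2 = E3 BD B0.
Leading byte 0xE3 = 11100011 matches 1110xxxx → 3-byte sequence.
Byte 1: 0xE3 = 11100011, payload 0011 (4 bits).
Byte 2: 0xBD = 10111101 (10xxxxxx ✓), payload 111101.
Byte 3: 0xB0 = 10110000 (10xxxxxx ✓), payload 110000.
Concatenate: 0011111101110000 = 0x3F70 (16 bits → U+3F70).

U+3F70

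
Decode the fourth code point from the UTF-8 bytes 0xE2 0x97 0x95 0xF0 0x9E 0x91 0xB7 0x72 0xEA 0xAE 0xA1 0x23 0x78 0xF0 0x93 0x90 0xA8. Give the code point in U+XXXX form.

U+ABA1

Offset 0: leading byte 0xE2 = 11100010 → 3-byte char #1 = E2 97 95.
Offset 3: leading byte 0xF0 = 11110000 → 4-byte char #2 = F0 9E 91 B7.
Offset 7: leading byte 0x72 = 01110010 → 1-byte char #3 = 72.
Offset 8: leading byte 0xEA = 11101010 → 3-byte char #4 = EA AE A1.
Leading byte 0xEA = 11101010 matches 1110xxxx → 3-byte sequence.
Byte 1: 0xEA = 11101010, payload 1010 (4 bits).
Byte 2: 0xAE = 10101110 (10xxxxxx ✓), payload 101110.
Byte 3: 0xA1 = 10100001 (10xxxxxx ✓), payload 100001.
Concatenate: 1010101110100001 = 0xABA1 (16 bits → U+ABA1).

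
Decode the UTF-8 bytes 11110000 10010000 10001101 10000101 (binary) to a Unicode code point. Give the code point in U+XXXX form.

Leading byte 0xF0 = 11110000 matches 11110xxx → 4-byte sequence.
Byte 1: 0xF0 = 11110000, payload 000 (3 bits).
Byte 2: 0x90 = 10010000 (10xxxxxx ✓), payload 010000.
Byte 3: 0x8D = 10001101 (10xxxxxx ✓), payload 001101.
Byte 4: 0x85 = 10000101 (10xxxxxx ✓), payload 000101.
Concatenate: 000010000001101000101 = 0x10345 (21 bits → U+10345).

U+10345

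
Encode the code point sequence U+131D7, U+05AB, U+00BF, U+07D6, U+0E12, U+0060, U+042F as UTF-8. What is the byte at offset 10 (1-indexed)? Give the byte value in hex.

1-indexed offset 10 is 0-indexed offset 9.
U+131D7 → 4-byte form F0 93 87 97 at offsets 0–3.
U+05AB → 2-byte form D6 AB at offsets 4–5.
U+00BF → 2-byte form C2 BF at offsets 6–7.
U+07D6 → 2-byte form DF 96 at offsets 8–9.
Offset 9 falls in char 4's range; it's byte 2 of DF 96 = 0x96.

0x96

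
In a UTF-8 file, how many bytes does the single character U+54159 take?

4

U+54159 = 0x54159. UTF-8 uses 1 byte below 0x80, 2 below 0x800, 3 below 0x10000, 4 up to 0x10FFFF. 0x54159 is in U+10000–U+10FFFF → 4 bytes.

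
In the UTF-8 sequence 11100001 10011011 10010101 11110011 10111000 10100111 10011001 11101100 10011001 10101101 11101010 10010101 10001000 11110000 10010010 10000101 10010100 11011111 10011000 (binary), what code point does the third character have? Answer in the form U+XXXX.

Offset 0: leading byte 0xE1 = 11100001 → 3-byte char #1 = E1 9B 95.
Offset 3: leading byte 0xF3 = 11110011 → 4-byte char #2 = F3 B8 A7 99.
Offset 7: leading byte 0xEC = 11101100 → 3-byte char #3 = EC 99 AD.
Leading byte 0xEC = 11101100 matches 1110xxxx → 3-byte sequence.
Byte 1: 0xEC = 11101100, payload 1100 (4 bits).
Byte 2: 0x99 = 10011001 (10xxxxxx ✓), payload 011001.
Byte 3: 0xAD = 10101101 (10xxxxxx ✓), payload 101101.
Concatenate: 1100011001101101 = 0xC66D (16 bits → U+C66D).

U+C66D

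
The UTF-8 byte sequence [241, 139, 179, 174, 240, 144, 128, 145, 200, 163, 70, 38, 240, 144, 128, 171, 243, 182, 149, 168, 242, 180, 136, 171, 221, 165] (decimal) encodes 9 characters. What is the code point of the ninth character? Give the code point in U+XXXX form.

U+0765

Offset 0: leading byte 0xF1 = 11110001 → 4-byte char #1 = F1 8B B3 AE.
Offset 4: leading byte 0xF0 = 11110000 → 4-byte char #2 = F0 90 80 91.
Offset 8: leading byte 0xC8 = 11001000 → 2-byte char #3 = C8 A3.
Offset 10: leading byte 0x46 = 01000110 → 1-byte char #4 = 46.
Offset 11: leading byte 0x26 = 00100110 → 1-byte char #5 = 26.
Offset 12: leading byte 0xF0 = 11110000 → 4-byte char #6 = F0 90 80 AB.
Offset 16: leading byte 0xF3 = 11110011 → 4-byte char #7 = F3 B6 95 A8.
Offset 20: leading byte 0xF2 = 11110010 → 4-byte char #8 = F2 B4 88 AB.
Offset 24: leading byte 0xDD = 11011101 → 2-byte char #9 = DD A5.
Leading byte 0xDD = 11011101 matches 110xxxxx → 2-byte sequence.
Byte 1: 0xDD = 11011101, payload 11101 (5 bits).
Byte 2: 0xA5 = 10100101 (10xxxxxx ✓), payload 100101.
Concatenate: 11101100101 = 0x765 (11 bits → U+0765).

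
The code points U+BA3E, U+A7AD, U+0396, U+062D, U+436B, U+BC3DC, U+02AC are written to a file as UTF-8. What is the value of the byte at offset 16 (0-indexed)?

0x9C

U+BA3E → 3-byte form EB A8 BE at offsets 0–2.
U+A7AD → 3-byte form EA 9E AD at offsets 3–5.
U+0396 → 2-byte form CE 96 at offsets 6–7.
U+062D → 2-byte form D8 AD at offsets 8–9.
U+436B → 3-byte form E4 8D AB at offsets 10–12.
U+BC3DC → 4-byte form F2 BC 8F 9C at offsets 13–16.
Offset 16 falls in char 6's range; it's byte 4 of F2 BC 8F 9C = 0x9C.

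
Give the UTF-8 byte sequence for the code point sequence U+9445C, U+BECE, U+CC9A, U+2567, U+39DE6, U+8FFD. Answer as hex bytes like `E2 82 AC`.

F2 94 91 9C EB BB 8E EC B2 9A E2 95 A7 F0 B9 B7 A6 E8 BF BD

U+9445C: 4-byte form → F2 94 91 9C.
U+BECE: 3-byte form → EB BB 8E.
U+CC9A: 3-byte form → EC B2 9A.
U+2567: 3-byte form → E2 95 A7.
U+39DE6: 4-byte form → F0 B9 B7 A6.
U+8FFD: 3-byte form → E8 BF BD.
Concatenated (20 bytes): F2 94 91 9C EB BB 8E EC B2 9A E2 95 A7 F0 B9 B7 A6 E8 BF BD.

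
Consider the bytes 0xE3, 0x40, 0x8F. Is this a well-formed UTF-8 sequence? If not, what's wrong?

Leading byte 0xE3 = 11100011 → 3-byte form.
Byte 2 is 0x40 = 01000000, which is not 10xxxxxx — expected a continuation byte.

invalid (non-continuation byte where continuation expected)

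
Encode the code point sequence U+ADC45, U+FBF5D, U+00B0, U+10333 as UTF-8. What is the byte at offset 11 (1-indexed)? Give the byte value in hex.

0xF0

1-indexed offset 11 is 0-indexed offset 10.
U+ADC45 → 4-byte form F2 AD B1 85 at offsets 0–3.
U+FBF5D → 4-byte form F3 BB BD 9D at offsets 4–7.
U+00B0 → 2-byte form C2 B0 at offsets 8–9.
U+10333 → 4-byte form F0 90 8C B3 at offsets 10–13.
Offset 10 falls in char 4's range; it's byte 1 of F0 90 8C B3 = 0xF0.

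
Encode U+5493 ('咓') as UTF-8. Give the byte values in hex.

U+5493 = 0x5493 = 21651 decimal. In range U+0800–U+FFFF → 3-byte form: 1110xxxx 10xxxxxx 10xxxxxx.
Binary (16 bits): 0101010010010011.
Split 4+6+6: 0101 | 010010 | 010011.
Byte 1: 11100101 = 0xE5.
Byte 2: 10010010 = 0x92.
Byte 3: 10010011 = 0x93.

E5 92 93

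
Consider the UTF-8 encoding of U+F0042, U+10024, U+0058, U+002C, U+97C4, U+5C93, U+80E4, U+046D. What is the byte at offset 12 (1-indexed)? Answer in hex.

1-indexed offset 12 is 0-indexed offset 11.
U+F0042 → 4-byte form F3 B0 81 82 at offsets 0–3.
U+10024 → 4-byte form F0 90 80 A4 at offsets 4–7.
U+0058 → 1-byte form 58 at offsets 8–8.
U+002C → 1-byte form 2C at offsets 9–9.
U+97C4 → 3-byte form E9 9F 84 at offsets 10–12.
Offset 11 falls in char 5's range; it's byte 2 of E9 9F 84 = 0x9F.

0x9F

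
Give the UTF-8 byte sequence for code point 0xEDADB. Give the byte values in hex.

F3 AD AB 9B

U+EDADB = 0xEDADB = 973531 decimal. In range U+10000–U+10FFFF → 4-byte form: 11110xxx 10xxxxxx 10xxxxxx 10xxxxxx.
Binary (21 bits): 011101101101011011011.
Split 3+6+6+6: 011 | 101101 | 101011 | 011011.
Byte 1: 11110011 = 0xF3.
Byte 2: 10101101 = 0xAD.
Byte 3: 10101011 = 0xAB.
Byte 4: 10011011 = 0x9B.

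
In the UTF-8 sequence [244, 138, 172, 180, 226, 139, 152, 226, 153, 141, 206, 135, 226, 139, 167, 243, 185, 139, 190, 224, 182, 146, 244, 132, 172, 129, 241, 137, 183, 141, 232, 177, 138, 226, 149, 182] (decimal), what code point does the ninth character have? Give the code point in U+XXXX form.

U+49DCD

Offset 0: leading byte 0xF4 = 11110100 → 4-byte char #1 = F4 8A AC B4.
Offset 4: leading byte 0xE2 = 11100010 → 3-byte char #2 = E2 8B 98.
Offset 7: leading byte 0xE2 = 11100010 → 3-byte char #3 = E2 99 8D.
Offset 10: leading byte 0xCE = 11001110 → 2-byte char #4 = CE 87.
Offset 12: leading byte 0xE2 = 11100010 → 3-byte char #5 = E2 8B A7.
Offset 15: leading byte 0xF3 = 11110011 → 4-byte char #6 = F3 B9 8B BE.
Offset 19: leading byte 0xE0 = 11100000 → 3-byte char #7 = E0 B6 92.
Offset 22: leading byte 0xF4 = 11110100 → 4-byte char #8 = F4 84 AC 81.
Offset 26: leading byte 0xF1 = 11110001 → 4-byte char #9 = F1 89 B7 8D.
Leading byte 0xF1 = 11110001 matches 11110xxx → 4-byte sequence.
Byte 1: 0xF1 = 11110001, payload 001 (3 bits).
Byte 2: 0x89 = 10001001 (10xxxxxx ✓), payload 001001.
Byte 3: 0xB7 = 10110111 (10xxxxxx ✓), payload 110111.
Byte 4: 0x8D = 10001101 (10xxxxxx ✓), payload 001101.
Concatenate: 001001001110111001101 = 0x49DCD (21 bits → U+49DCD).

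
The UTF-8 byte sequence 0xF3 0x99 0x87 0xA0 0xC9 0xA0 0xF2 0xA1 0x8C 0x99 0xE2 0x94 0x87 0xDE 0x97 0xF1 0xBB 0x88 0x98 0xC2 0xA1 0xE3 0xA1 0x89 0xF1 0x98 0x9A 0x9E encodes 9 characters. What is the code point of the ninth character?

U+5869E

Offset 0: leading byte 0xF3 = 11110011 → 4-byte char #1 = F3 99 87 A0.
Offset 4: leading byte 0xC9 = 11001001 → 2-byte char #2 = C9 A0.
Offset 6: leading byte 0xF2 = 11110010 → 4-byte char #3 = F2 A1 8C 99.
Offset 10: leading byte 0xE2 = 11100010 → 3-byte char #4 = E2 94 87.
Offset 13: leading byte 0xDE = 11011110 → 2-byte char #5 = DE 97.
Offset 15: leading byte 0xF1 = 11110001 → 4-byte char #6 = F1 BB 88 98.
Offset 19: leading byte 0xC2 = 11000010 → 2-byte char #7 = C2 A1.
Offset 21: leading byte 0xE3 = 11100011 → 3-byte char #8 = E3 A1 89.
Offset 24: leading byte 0xF1 = 11110001 → 4-byte char #9 = F1 98 9A 9E.
Leading byte 0xF1 = 11110001 matches 11110xxx → 4-byte sequence.
Byte 1: 0xF1 = 11110001, payload 001 (3 bits).
Byte 2: 0x98 = 10011000 (10xxxxxx ✓), payload 011000.
Byte 3: 0x9A = 10011010 (10xxxxxx ✓), payload 011010.
Byte 4: 0x9E = 10011110 (10xxxxxx ✓), payload 011110.
Concatenate: 001011000011010011110 = 0x5869E (21 bits → U+5869E).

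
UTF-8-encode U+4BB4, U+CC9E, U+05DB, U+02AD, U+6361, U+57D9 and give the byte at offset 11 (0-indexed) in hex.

0x8D

U+4BB4 → 3-byte form E4 AE B4 at offsets 0–2.
U+CC9E → 3-byte form EC B2 9E at offsets 3–5.
U+05DB → 2-byte form D7 9B at offsets 6–7.
U+02AD → 2-byte form CA AD at offsets 8–9.
U+6361 → 3-byte form E6 8D A1 at offsets 10–12.
Offset 11 falls in char 5's range; it's byte 2 of E6 8D A1 = 0x8D.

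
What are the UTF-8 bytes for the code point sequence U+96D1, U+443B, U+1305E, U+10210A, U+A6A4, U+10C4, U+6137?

U+96D1: 3-byte form → E9 9B 91.
U+443B: 3-byte form → E4 90 BB.
U+1305E: 4-byte form → F0 93 81 9E.
U+10210A: 4-byte form → F4 82 84 8A.
U+A6A4: 3-byte form → EA 9A A4.
U+10C4: 3-byte form → E1 83 84.
U+6137: 3-byte form → E6 84 B7.
Concatenated (23 bytes): E9 9B 91 E4 90 BB F0 93 81 9E F4 82 84 8A EA 9A A4 E1 83 84 E6 84 B7.

E9 9B 91 E4 90 BB F0 93 81 9E F4 82 84 8A EA 9A A4 E1 83 84 E6 84 B7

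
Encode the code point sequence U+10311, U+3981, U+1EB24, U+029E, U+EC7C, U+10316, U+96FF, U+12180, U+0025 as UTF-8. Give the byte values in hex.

F0 90 8C 91 E3 A6 81 F0 9E AC A4 CA 9E EE B1 BC F0 90 8C 96 E9 9B BF F0 92 86 80 25

U+10311: 4-byte form → F0 90 8C 91.
U+3981: 3-byte form → E3 A6 81.
U+1EB24: 4-byte form → F0 9E AC A4.
U+029E: 2-byte form → CA 9E.
U+EC7C: 3-byte form → EE B1 BC.
U+10316: 4-byte form → F0 90 8C 96.
U+96FF: 3-byte form → E9 9B BF.
U+12180: 4-byte form → F0 92 86 80.
U+0025: 1-byte form → 25.
Concatenated (28 bytes): F0 90 8C 91 E3 A6 81 F0 9E AC A4 CA 9E EE B1 BC F0 90 8C 96 E9 9B BF F0 92 86 80 25.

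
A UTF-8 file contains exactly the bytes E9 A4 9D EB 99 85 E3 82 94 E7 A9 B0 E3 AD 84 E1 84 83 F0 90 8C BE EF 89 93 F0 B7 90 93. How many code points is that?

9

Byte at offset 0: 0xE9 = 11101001 → 3-byte char (#1). Advance 3.
Byte at offset 3: 0xEB = 11101011 → 3-byte char (#2). Advance 3.
Byte at offset 6: 0xE3 = 11100011 → 3-byte char (#3). Advance 3.
Byte at offset 9: 0xE7 = 11100111 → 3-byte char (#4). Advance 3.
Byte at offset 12: 0xE3 = 11100011 → 3-byte char (#5). Advance 3.
Byte at offset 15: 0xE1 = 11100001 → 3-byte char (#6). Advance 3.
Byte at offset 18: 0xF0 = 11110000 → 4-byte char (#7). Advance 4.
Byte at offset 22: 0xEF = 11101111 → 3-byte char (#8). Advance 3.
Byte at offset 25: 0xF0 = 11110000 → 4-byte char (#9). Advance 4.
Reached end at offset 29 after 9 code points.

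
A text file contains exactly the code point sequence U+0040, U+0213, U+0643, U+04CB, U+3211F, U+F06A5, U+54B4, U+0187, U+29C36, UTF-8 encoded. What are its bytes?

40 C8 93 D9 83 D3 8B F0 B2 84 9F F3 B0 9A A5 E5 92 B4 C6 87 F0 A9 B0 B6

U+0040: 1-byte form → 40.
U+0213: 2-byte form → C8 93.
U+0643: 2-byte form → D9 83.
U+04CB: 2-byte form → D3 8B.
U+3211F: 4-byte form → F0 B2 84 9F.
U+F06A5: 4-byte form → F3 B0 9A A5.
U+54B4: 3-byte form → E5 92 B4.
U+0187: 2-byte form → C6 87.
U+29C36: 4-byte form → F0 A9 B0 B6.
Concatenated (24 bytes): 40 C8 93 D9 83 D3 8B F0 B2 84 9F F3 B0 9A A5 E5 92 B4 C6 87 F0 A9 B0 B6.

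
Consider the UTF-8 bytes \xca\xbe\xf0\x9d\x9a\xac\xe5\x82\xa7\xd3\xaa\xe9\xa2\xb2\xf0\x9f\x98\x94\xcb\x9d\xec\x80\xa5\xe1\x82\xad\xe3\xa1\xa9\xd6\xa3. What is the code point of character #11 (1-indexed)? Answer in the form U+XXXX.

Offset 0: leading byte 0xCA = 11001010 → 2-byte char #1 = CA BE.
Offset 2: leading byte 0xF0 = 11110000 → 4-byte char #2 = F0 9D 9A AC.
Offset 6: leading byte 0xE5 = 11100101 → 3-byte char #3 = E5 82 A7.
Offset 9: leading byte 0xD3 = 11010011 → 2-byte char #4 = D3 AA.
Offset 11: leading byte 0xE9 = 11101001 → 3-byte char #5 = E9 A2 B2.
Offset 14: leading byte 0xF0 = 11110000 → 4-byte char #6 = F0 9F 98 94.
Offset 18: leading byte 0xCB = 11001011 → 2-byte char #7 = CB 9D.
Offset 20: leading byte 0xEC = 11101100 → 3-byte char #8 = EC 80 A5.
Offset 23: leading byte 0xE1 = 11100001 → 3-byte char #9 = E1 82 AD.
Offset 26: leading byte 0xE3 = 11100011 → 3-byte char #10 = E3 A1 A9.
Offset 29: leading byte 0xD6 = 11010110 → 2-byte char #11 = D6 A3.
Leading byte 0xD6 = 11010110 matches 110xxxxx → 2-byte sequence.
Byte 1: 0xD6 = 11010110, payload 10110 (5 bits).
Byte 2: 0xA3 = 10100011 (10xxxxxx ✓), payload 100011.
Concatenate: 10110100011 = 0x5A3 (11 bits → U+05A3).

U+05A3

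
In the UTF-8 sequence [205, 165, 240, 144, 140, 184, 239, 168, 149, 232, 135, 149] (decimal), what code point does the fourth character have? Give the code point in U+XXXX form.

U+81D5

Offset 0: leading byte 0xCD = 11001101 → 2-byte char #1 = CD A5.
Offset 2: leading byte 0xF0 = 11110000 → 4-byte char #2 = F0 90 8C B8.
Offset 6: leading byte 0xEF = 11101111 → 3-byte char #3 = EF A8 95.
Offset 9: leading byte 0xE8 = 11101000 → 3-byte char #4 = E8 87 95.
Leading byte 0xE8 = 11101000 matches 1110xxxx → 3-byte sequence.
Byte 1: 0xE8 = 11101000, payload 1000 (4 bits).
Byte 2: 0x87 = 10000111 (10xxxxxx ✓), payload 000111.
Byte 3: 0x95 = 10010101 (10xxxxxx ✓), payload 010101.
Concatenate: 1000000111010101 = 0x81D5 (16 bits → U+81D5).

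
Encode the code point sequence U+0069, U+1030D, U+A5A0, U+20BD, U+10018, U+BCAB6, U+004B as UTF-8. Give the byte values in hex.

U+0069: 1-byte form → 69.
U+1030D: 4-byte form → F0 90 8C 8D.
U+A5A0: 3-byte form → EA 96 A0.
U+20BD: 3-byte form → E2 82 BD.
U+10018: 4-byte form → F0 90 80 98.
U+BCAB6: 4-byte form → F2 BC AA B6.
U+004B: 1-byte form → 4B.
Concatenated (20 bytes): 69 F0 90 8C 8D EA 96 A0 E2 82 BD F0 90 80 98 F2 BC AA B6 4B.

69 F0 90 8C 8D EA 96 A0 E2 82 BD F0 90 80 98 F2 BC AA B6 4B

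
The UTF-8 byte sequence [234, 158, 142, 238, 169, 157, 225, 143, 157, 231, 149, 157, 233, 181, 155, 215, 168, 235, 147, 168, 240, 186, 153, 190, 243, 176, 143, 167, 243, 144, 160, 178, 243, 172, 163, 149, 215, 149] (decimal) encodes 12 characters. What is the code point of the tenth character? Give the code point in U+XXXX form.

U+D0832

Offset 0: leading byte 0xEA = 11101010 → 3-byte char #1 = EA 9E 8E.
Offset 3: leading byte 0xEE = 11101110 → 3-byte char #2 = EE A9 9D.
Offset 6: leading byte 0xE1 = 11100001 → 3-byte char #3 = E1 8F 9D.
Offset 9: leading byte 0xE7 = 11100111 → 3-byte char #4 = E7 95 9D.
Offset 12: leading byte 0xE9 = 11101001 → 3-byte char #5 = E9 B5 9B.
Offset 15: leading byte 0xD7 = 11010111 → 2-byte char #6 = D7 A8.
Offset 17: leading byte 0xEB = 11101011 → 3-byte char #7 = EB 93 A8.
Offset 20: leading byte 0xF0 = 11110000 → 4-byte char #8 = F0 BA 99 BE.
Offset 24: leading byte 0xF3 = 11110011 → 4-byte char #9 = F3 B0 8F A7.
Offset 28: leading byte 0xF3 = 11110011 → 4-byte char #10 = F3 90 A0 B2.
Leading byte 0xF3 = 11110011 matches 11110xxx → 4-byte sequence.
Byte 1: 0xF3 = 11110011, payload 011 (3 bits).
Byte 2: 0x90 = 10010000 (10xxxxxx ✓), payload 010000.
Byte 3: 0xA0 = 10100000 (10xxxxxx ✓), payload 100000.
Byte 4: 0xB2 = 10110010 (10xxxxxx ✓), payload 110010.
Concatenate: 011010000100000110010 = 0xD0832 (21 bits → U+D0832).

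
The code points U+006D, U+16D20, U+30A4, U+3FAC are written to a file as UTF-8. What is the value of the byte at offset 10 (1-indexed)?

1-indexed offset 10 is 0-indexed offset 9.
U+006D → 1-byte form 6D at offsets 0–0.
U+16D20 → 4-byte form F0 96 B4 A0 at offsets 1–4.
U+30A4 → 3-byte form E3 82 A4 at offsets 5–7.
U+3FAC → 3-byte form E3 BE AC at offsets 8–10.
Offset 9 falls in char 4's range; it's byte 2 of E3 BE AC = 0xBE.

0xBE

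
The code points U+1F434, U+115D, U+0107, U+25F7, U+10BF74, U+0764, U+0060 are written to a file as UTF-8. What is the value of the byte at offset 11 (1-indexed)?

1-indexed offset 11 is 0-indexed offset 10.
U+1F434 → 4-byte form F0 9F 90 B4 at offsets 0–3.
U+115D → 3-byte form E1 85 9D at offsets 4–6.
U+0107 → 2-byte form C4 87 at offsets 7–8.
U+25F7 → 3-byte form E2 97 B7 at offsets 9–11.
Offset 10 falls in char 4's range; it's byte 2 of E2 97 B7 = 0x97.

0x97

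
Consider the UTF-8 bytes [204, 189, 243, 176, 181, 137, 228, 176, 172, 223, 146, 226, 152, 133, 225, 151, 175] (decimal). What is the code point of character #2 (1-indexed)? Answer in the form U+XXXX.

Offset 0: leading byte 0xCC = 11001100 → 2-byte char #1 = CC BD.
Offset 2: leading byte 0xF3 = 11110011 → 4-byte char #2 = F3 B0 B5 89.
Leading byte 0xF3 = 11110011 matches 11110xxx → 4-byte sequence.
Byte 1: 0xF3 = 11110011, payload 011 (3 bits).
Byte 2: 0xB0 = 10110000 (10xxxxxx ✓), payload 110000.
Byte 3: 0xB5 = 10110101 (10xxxxxx ✓), payload 110101.
Byte 4: 0x89 = 10001001 (10xxxxxx ✓), payload 001001.
Concatenate: 011110000110101001001 = 0xF0D49 (21 bits → U+F0D49).

U+F0D49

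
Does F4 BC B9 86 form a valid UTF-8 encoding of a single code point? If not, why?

Leading byte 0xF4 = 11110100 → 4-byte form.
Payload = 0x13CE46, which exceeds U+10FFFF, the maximum Unicode code point. (Leading bytes F5–FF, or F4 followed by ≥ 0x90, are invalid.)

invalid (encodes a value above U+10FFFF)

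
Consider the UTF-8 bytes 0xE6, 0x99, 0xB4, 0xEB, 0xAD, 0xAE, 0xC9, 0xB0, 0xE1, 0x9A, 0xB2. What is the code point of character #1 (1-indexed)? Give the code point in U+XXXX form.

Offset 0: leading byte 0xE6 = 11100110 → 3-byte char #1 = E6 99 B4.
Leading byte 0xE6 = 11100110 matches 1110xxxx → 3-byte sequence.
Byte 1: 0xE6 = 11100110, payload 0110 (4 bits).
Byte 2: 0x99 = 10011001 (10xxxxxx ✓), payload 011001.
Byte 3: 0xB4 = 10110100 (10xxxxxx ✓), payload 110100.
Concatenate: 0110011001110100 = 0x6674 (16 bits → U+6674).

U+6674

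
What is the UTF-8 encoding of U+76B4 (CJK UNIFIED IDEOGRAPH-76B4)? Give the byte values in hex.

U+76B4 = 0x76B4 = 30388 decimal. In range U+0800–U+FFFF → 3-byte form: 1110xxxx 10xxxxxx 10xxxxxx.
Binary (16 bits): 0111011010110100.
Split 4+6+6: 0111 | 011010 | 110100.
Byte 1: 11100111 = 0xE7.
Byte 2: 10011010 = 0x9A.
Byte 3: 10110100 = 0xB4.

E7 9A B4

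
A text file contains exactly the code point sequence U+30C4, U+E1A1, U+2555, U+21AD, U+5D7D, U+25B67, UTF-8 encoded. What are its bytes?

U+30C4: 3-byte form → E3 83 84.
U+E1A1: 3-byte form → EE 86 A1.
U+2555: 3-byte form → E2 95 95.
U+21AD: 3-byte form → E2 86 AD.
U+5D7D: 3-byte form → E5 B5 BD.
U+25B67: 4-byte form → F0 A5 AD A7.
Concatenated (19 bytes): E3 83 84 EE 86 A1 E2 95 95 E2 86 AD E5 B5 BD F0 A5 AD A7.

E3 83 84 EE 86 A1 E2 95 95 E2 86 AD E5 B5 BD F0 A5 AD A7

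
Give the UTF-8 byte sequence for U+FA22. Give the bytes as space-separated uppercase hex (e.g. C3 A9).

U+FA22 = 0xFA22 = 64034 decimal. In range U+0800–U+FFFF → 3-byte form: 1110xxxx 10xxxxxx 10xxxxxx.
Binary (16 bits): 1111101000100010.
Split 4+6+6: 1111 | 101000 | 100010.
Byte 1: 11101111 = 0xEF.
Byte 2: 10101000 = 0xA8.
Byte 3: 10100010 = 0xA2.

EF A8 A2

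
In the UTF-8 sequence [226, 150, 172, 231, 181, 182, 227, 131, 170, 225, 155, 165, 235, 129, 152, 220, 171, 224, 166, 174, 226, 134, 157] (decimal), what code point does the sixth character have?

Offset 0: leading byte 0xE2 = 11100010 → 3-byte char #1 = E2 96 AC.
Offset 3: leading byte 0xE7 = 11100111 → 3-byte char #2 = E7 B5 B6.
Offset 6: leading byte 0xE3 = 11100011 → 3-byte char #3 = E3 83 AA.
Offset 9: leading byte 0xE1 = 11100001 → 3-byte char #4 = E1 9B A5.
Offset 12: leading byte 0xEB = 11101011 → 3-byte char #5 = EB 81 98.
Offset 15: leading byte 0xDC = 11011100 → 2-byte char #6 = DC AB.
Leading byte 0xDC = 11011100 matches 110xxxxx → 2-byte sequence.
Byte 1: 0xDC = 11011100, payload 11100 (5 bits).
Byte 2: 0xAB = 10101011 (10xxxxxx ✓), payload 101011.
Concatenate: 11100101011 = 0x72B (11 bits → U+072B).

U+072B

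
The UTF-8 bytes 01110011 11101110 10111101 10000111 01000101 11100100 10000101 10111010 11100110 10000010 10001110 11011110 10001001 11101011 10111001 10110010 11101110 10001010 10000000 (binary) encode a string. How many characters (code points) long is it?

8

Byte at offset 0: 0x73 = 01110011 → 1-byte char (#1). Advance 1.
Byte at offset 1: 0xEE = 11101110 → 3-byte char (#2). Advance 3.
Byte at offset 4: 0x45 = 01000101 → 1-byte char (#3). Advance 1.
Byte at offset 5: 0xE4 = 11100100 → 3-byte char (#4). Advance 3.
Byte at offset 8: 0xE6 = 11100110 → 3-byte char (#5). Advance 3.
Byte at offset 11: 0xDE = 11011110 → 2-byte char (#6). Advance 2.
Byte at offset 13: 0xEB = 11101011 → 3-byte char (#7). Advance 3.
Byte at offset 16: 0xEE = 11101110 → 3-byte char (#8). Advance 3.
Reached end at offset 19 after 8 code points.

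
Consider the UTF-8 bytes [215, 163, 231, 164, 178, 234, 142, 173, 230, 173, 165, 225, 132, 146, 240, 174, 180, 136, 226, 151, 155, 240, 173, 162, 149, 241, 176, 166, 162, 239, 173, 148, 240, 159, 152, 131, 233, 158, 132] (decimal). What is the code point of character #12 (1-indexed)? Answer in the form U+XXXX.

U+9784

Offset 0: leading byte 0xD7 = 11010111 → 2-byte char #1 = D7 A3.
Offset 2: leading byte 0xE7 = 11100111 → 3-byte char #2 = E7 A4 B2.
Offset 5: leading byte 0xEA = 11101010 → 3-byte char #3 = EA 8E AD.
Offset 8: leading byte 0xE6 = 11100110 → 3-byte char #4 = E6 AD A5.
Offset 11: leading byte 0xE1 = 11100001 → 3-byte char #5 = E1 84 92.
Offset 14: leading byte 0xF0 = 11110000 → 4-byte char #6 = F0 AE B4 88.
Offset 18: leading byte 0xE2 = 11100010 → 3-byte char #7 = E2 97 9B.
Offset 21: leading byte 0xF0 = 11110000 → 4-byte char #8 = F0 AD A2 95.
Offset 25: leading byte 0xF1 = 11110001 → 4-byte char #9 = F1 B0 A6 A2.
Offset 29: leading byte 0xEF = 11101111 → 3-byte char #10 = EF AD 94.
Offset 32: leading byte 0xF0 = 11110000 → 4-byte char #11 = F0 9F 98 83.
Offset 36: leading byte 0xE9 = 11101001 → 3-byte char #12 = E9 9E 84.
Leading byte 0xE9 = 11101001 matches 1110xxxx → 3-byte sequence.
Byte 1: 0xE9 = 11101001, payload 1001 (4 bits).
Byte 2: 0x9E = 10011110 (10xxxxxx ✓), payload 011110.
Byte 3: 0x84 = 10000100 (10xxxxxx ✓), payload 000100.
Concatenate: 1001011110000100 = 0x9784 (16 bits → U+9784).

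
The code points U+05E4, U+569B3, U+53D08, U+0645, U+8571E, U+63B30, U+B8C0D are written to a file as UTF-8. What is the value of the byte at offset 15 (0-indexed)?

U+05E4 → 2-byte form D7 A4 at offsets 0–1.
U+569B3 → 4-byte form F1 96 A6 B3 at offsets 2–5.
U+53D08 → 4-byte form F1 93 B4 88 at offsets 6–9.
U+0645 → 2-byte form D9 85 at offsets 10–11.
U+8571E → 4-byte form F2 85 9C 9E at offsets 12–15.
Offset 15 falls in char 5's range; it's byte 4 of F2 85 9C 9E = 0x9E.

0x9E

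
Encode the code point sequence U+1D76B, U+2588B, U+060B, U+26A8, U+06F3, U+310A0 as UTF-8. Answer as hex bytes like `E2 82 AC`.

U+1D76B: 4-byte form → F0 9D 9D AB.
U+2588B: 4-byte form → F0 A5 A2 8B.
U+060B: 2-byte form → D8 8B.
U+26A8: 3-byte form → E2 9A A8.
U+06F3: 2-byte form → DB B3.
U+310A0: 4-byte form → F0 B1 82 A0.
Concatenated (19 bytes): F0 9D 9D AB F0 A5 A2 8B D8 8B E2 9A A8 DB B3 F0 B1 82 A0.

F0 9D 9D AB F0 A5 A2 8B D8 8B E2 9A A8 DB B3 F0 B1 82 A0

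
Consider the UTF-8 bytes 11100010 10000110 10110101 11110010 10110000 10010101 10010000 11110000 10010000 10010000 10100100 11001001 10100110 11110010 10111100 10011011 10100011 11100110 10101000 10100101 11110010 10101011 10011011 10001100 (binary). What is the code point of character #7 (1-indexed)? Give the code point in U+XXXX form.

U+AB6CC

Offset 0: leading byte 0xE2 = 11100010 → 3-byte char #1 = E2 86 B5.
Offset 3: leading byte 0xF2 = 11110010 → 4-byte char #2 = F2 B0 95 90.
Offset 7: leading byte 0xF0 = 11110000 → 4-byte char #3 = F0 90 90 A4.
Offset 11: leading byte 0xC9 = 11001001 → 2-byte char #4 = C9 A6.
Offset 13: leading byte 0xF2 = 11110010 → 4-byte char #5 = F2 BC 9B A3.
Offset 17: leading byte 0xE6 = 11100110 → 3-byte char #6 = E6 A8 A5.
Offset 20: leading byte 0xF2 = 11110010 → 4-byte char #7 = F2 AB 9B 8C.
Leading byte 0xF2 = 11110010 matches 11110xxx → 4-byte sequence.
Byte 1: 0xF2 = 11110010, payload 010 (3 bits).
Byte 2: 0xAB = 10101011 (10xxxxxx ✓), payload 101011.
Byte 3: 0x9B = 10011011 (10xxxxxx ✓), payload 011011.
Byte 4: 0x8C = 10001100 (10xxxxxx ✓), payload 001100.
Concatenate: 010101011011011001100 = 0xAB6CC (21 bits → U+AB6CC).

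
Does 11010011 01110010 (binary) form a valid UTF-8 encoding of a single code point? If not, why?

Leading byte 0xD3 = 11010011 → 2-byte form.
Byte 2 is 0x72 = 01110010, which is not 10xxxxxx — expected a continuation byte.

invalid (non-continuation byte where continuation expected)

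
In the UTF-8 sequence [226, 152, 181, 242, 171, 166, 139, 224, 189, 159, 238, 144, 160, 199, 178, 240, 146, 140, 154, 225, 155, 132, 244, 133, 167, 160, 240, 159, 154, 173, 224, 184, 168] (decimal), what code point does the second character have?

Offset 0: leading byte 0xE2 = 11100010 → 3-byte char #1 = E2 98 B5.
Offset 3: leading byte 0xF2 = 11110010 → 4-byte char #2 = F2 AB A6 8B.
Leading byte 0xF2 = 11110010 matches 11110xxx → 4-byte sequence.
Byte 1: 0xF2 = 11110010, payload 010 (3 bits).
Byte 2: 0xAB = 10101011 (10xxxxxx ✓), payload 101011.
Byte 3: 0xA6 = 10100110 (10xxxxxx ✓), payload 100110.
Byte 4: 0x8B = 10001011 (10xxxxxx ✓), payload 001011.
Concatenate: 010101011100110001011 = 0xAB98B (21 bits → U+AB98B).

U+AB98B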